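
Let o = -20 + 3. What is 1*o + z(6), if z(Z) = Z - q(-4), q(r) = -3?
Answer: -8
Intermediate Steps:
z(Z) = 3 + Z (z(Z) = Z - 1*(-3) = Z + 3 = 3 + Z)
o = -17
1*o + z(6) = 1*(-17) + (3 + 6) = -17 + 9 = -8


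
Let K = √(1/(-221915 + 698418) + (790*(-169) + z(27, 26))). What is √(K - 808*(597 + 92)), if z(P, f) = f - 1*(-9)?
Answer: √(-126404303846618408 + 953006*I*√7576545168624943)/476503 ≈ 0.24482 + 746.13*I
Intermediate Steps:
z(P, f) = 9 + f (z(P, f) = f + 9 = 9 + f)
K = 2*I*√7576545168624943/476503 (K = √(1/(-221915 + 698418) + (790*(-169) + (9 + 26))) = √(1/476503 + (-133510 + 35)) = √(1/476503 - 133475) = √(-63601237924/476503) = 2*I*√7576545168624943/476503 ≈ 365.34*I)
√(K - 808*(597 + 92)) = √(2*I*√7576545168624943/476503 - 808*(597 + 92)) = √(2*I*√7576545168624943/476503 - 808*689) = √(2*I*√7576545168624943/476503 - 556712) = √(-556712 + 2*I*√7576545168624943/476503)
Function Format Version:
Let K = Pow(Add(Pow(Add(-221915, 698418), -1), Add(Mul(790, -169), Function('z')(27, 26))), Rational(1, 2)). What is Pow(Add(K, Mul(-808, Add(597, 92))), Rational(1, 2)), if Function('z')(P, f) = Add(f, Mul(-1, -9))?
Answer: Mul(Rational(1, 476503), Pow(Add(-126404303846618408, Mul(953006, I, Pow(7576545168624943, Rational(1, 2)))), Rational(1, 2))) ≈ Add(0.24482, Mul(746.13, I))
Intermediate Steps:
Function('z')(P, f) = Add(9, f) (Function('z')(P, f) = Add(f, 9) = Add(9, f))
K = Mul(Rational(2, 476503), I, Pow(7576545168624943, Rational(1, 2))) (K = Pow(Add(Pow(Add(-221915, 698418), -1), Add(Mul(790, -169), Add(9, 26))), Rational(1, 2)) = Pow(Add(Pow(476503, -1), Add(-133510, 35)), Rational(1, 2)) = Pow(Add(Rational(1, 476503), -133475), Rational(1, 2)) = Pow(Rational(-63601237924, 476503), Rational(1, 2)) = Mul(Rational(2, 476503), I, Pow(7576545168624943, Rational(1, 2))) ≈ Mul(365.34, I))
Pow(Add(K, Mul(-808, Add(597, 92))), Rational(1, 2)) = Pow(Add(Mul(Rational(2, 476503), I, Pow(7576545168624943, Rational(1, 2))), Mul(-808, Add(597, 92))), Rational(1, 2)) = Pow(Add(Mul(Rational(2, 476503), I, Pow(7576545168624943, Rational(1, 2))), Mul(-808, 689)), Rational(1, 2)) = Pow(Add(Mul(Rational(2, 476503), I, Pow(7576545168624943, Rational(1, 2))), -556712), Rational(1, 2)) = Pow(Add(-556712, Mul(Rational(2, 476503), I, Pow(7576545168624943, Rational(1, 2)))), Rational(1, 2))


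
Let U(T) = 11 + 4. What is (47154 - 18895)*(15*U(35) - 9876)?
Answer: -272727609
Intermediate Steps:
U(T) = 15
(47154 - 18895)*(15*U(35) - 9876) = (47154 - 18895)*(15*15 - 9876) = 28259*(225 - 9876) = 28259*(-9651) = -272727609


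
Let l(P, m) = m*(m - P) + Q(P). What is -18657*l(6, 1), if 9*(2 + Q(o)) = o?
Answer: 118161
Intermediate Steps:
Q(o) = -2 + o/9
l(P, m) = -2 + P/9 + m*(m - P) (l(P, m) = m*(m - P) + (-2 + P/9) = -2 + P/9 + m*(m - P))
-18657*l(6, 1) = -18657*(-2 + 1**2 + (1/9)*6 - 1*6*1) = -18657*(-2 + 1 + 2/3 - 6) = -18657*(-19/3) = 118161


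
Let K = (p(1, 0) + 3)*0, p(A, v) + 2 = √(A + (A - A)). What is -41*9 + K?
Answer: -369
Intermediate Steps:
p(A, v) = -2 + √A (p(A, v) = -2 + √(A + (A - A)) = -2 + √(A + 0) = -2 + √A)
K = 0 (K = ((-2 + √1) + 3)*0 = ((-2 + 1) + 3)*0 = (-1 + 3)*0 = 2*0 = 0)
-41*9 + K = -41*9 + 0 = -369 + 0 = -369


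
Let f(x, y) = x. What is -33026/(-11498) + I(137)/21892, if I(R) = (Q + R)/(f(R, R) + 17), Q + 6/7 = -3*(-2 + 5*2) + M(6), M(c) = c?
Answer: 389704552911/135673962424 ≈ 2.8724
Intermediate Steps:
Q = -132/7 (Q = -6/7 + (-3*(-2 + 5*2) + 6) = -6/7 + (-3*(-2 + 10) + 6) = -6/7 + (-3*8 + 6) = -6/7 + (-24 + 6) = -6/7 - 18 = -132/7 ≈ -18.857)
I(R) = (-132/7 + R)/(17 + R) (I(R) = (-132/7 + R)/(R + 17) = (-132/7 + R)/(17 + R))
-33026/(-11498) + I(137)/21892 = -33026/(-11498) + ((-132/7 + 137)/(17 + 137))/21892 = -33026*(-1/11498) + ((827/7)/154)*(1/21892) = 16513/5749 + ((1/154)*(827/7))*(1/21892) = 16513/5749 + (827/1078)*(1/21892) = 16513/5749 + 827/23599576 = 389704552911/135673962424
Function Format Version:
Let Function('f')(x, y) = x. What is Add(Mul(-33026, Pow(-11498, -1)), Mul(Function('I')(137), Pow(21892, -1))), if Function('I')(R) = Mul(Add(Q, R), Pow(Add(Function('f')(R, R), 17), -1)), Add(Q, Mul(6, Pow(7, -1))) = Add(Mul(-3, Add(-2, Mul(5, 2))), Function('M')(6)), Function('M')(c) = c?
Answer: Rational(389704552911, 135673962424) ≈ 2.8724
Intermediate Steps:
Q = Rational(-132, 7) (Q = Add(Rational(-6, 7), Add(Mul(-3, Add(-2, Mul(5, 2))), 6)) = Add(Rational(-6, 7), Add(Mul(-3, Add(-2, 10)), 6)) = Add(Rational(-6, 7), Add(Mul(-3, 8), 6)) = Add(Rational(-6, 7), Add(-24, 6)) = Add(Rational(-6, 7), -18) = Rational(-132, 7) ≈ -18.857)
Function('I')(R) = Mul(Pow(Add(17, R), -1), Add(Rational(-132, 7), R)) (Function('I')(R) = Mul(Add(Rational(-132, 7), R), Pow(Add(R, 17), -1)) = Mul(Add(Rational(-132, 7), R), Pow(Add(17, R), -1)) = Mul(Pow(Add(17, R), -1), Add(Rational(-132, 7), R)))
Add(Mul(-33026, Pow(-11498, -1)), Mul(Function('I')(137), Pow(21892, -1))) = Add(Mul(-33026, Pow(-11498, -1)), Mul(Mul(Pow(Add(17, 137), -1), Add(Rational(-132, 7), 137)), Pow(21892, -1))) = Add(Mul(-33026, Rational(-1, 11498)), Mul(Mul(Pow(154, -1), Rational(827, 7)), Rational(1, 21892))) = Add(Rational(16513, 5749), Mul(Mul(Rational(1, 154), Rational(827, 7)), Rational(1, 21892))) = Add(Rational(16513, 5749), Mul(Rational(827, 1078), Rational(1, 21892))) = Add(Rational(16513, 5749), Rational(827, 23599576)) = Rational(389704552911, 135673962424)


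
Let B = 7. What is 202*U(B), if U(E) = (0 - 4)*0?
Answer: 0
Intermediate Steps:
U(E) = 0 (U(E) = -4*0 = 0)
202*U(B) = 202*0 = 0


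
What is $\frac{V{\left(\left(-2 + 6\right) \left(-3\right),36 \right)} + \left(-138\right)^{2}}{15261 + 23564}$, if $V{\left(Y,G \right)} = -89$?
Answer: $\frac{3791}{7765} \approx 0.48822$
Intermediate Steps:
$\frac{V{\left(\left(-2 + 6\right) \left(-3\right),36 \right)} + \left(-138\right)^{2}}{15261 + 23564} = \frac{-89 + \left(-138\right)^{2}}{15261 + 23564} = \frac{-89 + 19044}{38825} = 18955 \cdot \frac{1}{38825} = \frac{3791}{7765}$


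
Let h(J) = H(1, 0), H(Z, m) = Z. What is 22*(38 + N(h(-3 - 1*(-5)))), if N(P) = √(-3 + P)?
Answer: 836 + 22*I*√2 ≈ 836.0 + 31.113*I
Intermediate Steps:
h(J) = 1
22*(38 + N(h(-3 - 1*(-5)))) = 22*(38 + √(-3 + 1)) = 22*(38 + √(-2)) = 22*(38 + I*√2) = 836 + 22*I*√2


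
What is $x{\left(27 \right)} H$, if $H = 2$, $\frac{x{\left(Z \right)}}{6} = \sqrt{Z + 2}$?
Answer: $12 \sqrt{29} \approx 64.622$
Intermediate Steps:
$x{\left(Z \right)} = 6 \sqrt{2 + Z}$ ($x{\left(Z \right)} = 6 \sqrt{Z + 2} = 6 \sqrt{2 + Z}$)
$x{\left(27 \right)} H = 6 \sqrt{2 + 27} \cdot 2 = 6 \sqrt{29} \cdot 2 = 12 \sqrt{29}$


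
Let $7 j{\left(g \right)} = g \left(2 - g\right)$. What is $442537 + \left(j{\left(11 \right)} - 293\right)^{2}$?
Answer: $\frac{26306813}{49} \approx 5.3687 \cdot 10^{5}$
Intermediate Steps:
$j{\left(g \right)} = \frac{g \left(2 - g\right)}{7}$
$442537 + \left(j{\left(11 \right)} - 293\right)^{2} = 442537 + \left(\frac{1}{7} \cdot 11 \left(2 - 11\right) - 293\right)^{2} = 442537 + \left(\frac{1}{7} \cdot 11 \left(-9\right) - 293\right)^{2} = 442537 + \left(- \frac{99}{7} - 293\right)^{2} = 442537 + \left(- \frac{2150}{7}\right)^{2} = 442537 + \frac{4622500}{49} = \frac{26306813}{49}$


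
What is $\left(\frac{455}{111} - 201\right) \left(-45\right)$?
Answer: $\frac{327840}{37} \approx 8860.5$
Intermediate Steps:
$\left(\frac{455}{111} - 201\right) \left(-45\right) = \left(- \frac{21856}{111}\right) \left(-45\right) = \frac{327840}{37}$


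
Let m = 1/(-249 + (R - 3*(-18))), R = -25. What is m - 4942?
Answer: -1087241/220 ≈ -4942.0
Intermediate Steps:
m = -1/220 (m = 1/(-249 + (-25 - 3*(-18))) = 1/(-249 + (-25 + 54)) = 1/(-249 + 29) = 1/(-220) = -1/220 ≈ -0.0045455)
m - 4942 = -1/220 - 4942 = -1087241/220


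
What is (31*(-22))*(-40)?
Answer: 27280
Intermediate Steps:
(31*(-22))*(-40) = -682*(-40) = 27280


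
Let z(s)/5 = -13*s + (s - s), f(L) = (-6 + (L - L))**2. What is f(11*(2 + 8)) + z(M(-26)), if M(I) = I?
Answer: 1726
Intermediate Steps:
f(L) = 36 (f(L) = (-6 + 0)**2 = (-6)**2 = 36)
z(s) = -65*s (z(s) = 5*(-13*s + (s - s)) = 5*(-13*s + 0) = 5*(-13*s) = -65*s)
f(11*(2 + 8)) + z(M(-26)) = 36 - 65*(-26) = 36 + 1690 = 1726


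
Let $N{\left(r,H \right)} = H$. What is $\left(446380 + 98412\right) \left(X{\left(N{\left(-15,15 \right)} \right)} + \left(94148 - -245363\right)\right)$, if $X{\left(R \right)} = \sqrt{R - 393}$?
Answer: $184962876712 + 1634376 i \sqrt{42} \approx 1.8496 \cdot 10^{11} + 1.0592 \cdot 10^{7} i$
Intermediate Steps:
$X{\left(R \right)} = \sqrt{-393 + R}$
$\left(446380 + 98412\right) \left(X{\left(N{\left(-15,15 \right)} \right)} + \left(94148 - -245363\right)\right) = \left(446380 + 98412\right) \left(\sqrt{-393 + 15} + \left(94148 - -245363\right)\right) = 544792 \left(\sqrt{-378} + \left(94148 + 245363\right)\right) = 544792 \left(3 i \sqrt{42} + 339511\right) = 544792 \left(339511 + 3 i \sqrt{42}\right) = 184962876712 + 1634376 i \sqrt{42}$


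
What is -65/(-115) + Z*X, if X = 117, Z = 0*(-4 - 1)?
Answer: 13/23 ≈ 0.56522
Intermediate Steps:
Z = 0 (Z = 0*(-5) = 0)
-65/(-115) + Z*X = -65/(-115) + 0*117 = -65*(-1/115) + 0 = 13/23 + 0 = 13/23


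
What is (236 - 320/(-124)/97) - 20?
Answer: 649592/3007 ≈ 216.03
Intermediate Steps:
(236 - 320/(-124)/97) - 20 = (236 - 320*(-1/124)*(1/97)) - 20 = (236 + (80/31)*(1/97)) - 20 = (236 + 80/3007) - 20 = 709732/3007 - 20 = 649592/3007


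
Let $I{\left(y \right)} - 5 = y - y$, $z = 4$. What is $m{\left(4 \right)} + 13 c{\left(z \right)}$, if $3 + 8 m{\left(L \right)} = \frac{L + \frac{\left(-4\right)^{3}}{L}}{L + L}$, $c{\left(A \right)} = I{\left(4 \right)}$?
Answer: $\frac{1031}{16} \approx 64.438$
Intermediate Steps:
$I{\left(y \right)} = 5$ ($I{\left(y \right)} = 5 + \left(y - y\right) = 5 + 0 = 5$)
$c{\left(A \right)} = 5$
$m{\left(L \right)} = - \frac{3}{8} + \frac{L - \frac{64}{L}}{16 L}$ ($m{\left(L \right)} = - \frac{3}{8} + \frac{\left(L + \frac{\left(-4\right)^{3}}{L}\right) \frac{1}{L + L}}{8} = - \frac{3}{8} + \frac{\left(L - \frac{64}{L}\right) \frac{1}{2 L}}{8} = - \frac{3}{8} + \frac{\frac{1}{2} \frac{1}{L} \left(L - \frac{64}{L}\right)}{8} = - \frac{3}{8} + \frac{L - \frac{64}{L}}{16 L}$)
$m{\left(4 \right)} + 13 c{\left(z \right)} = \left(- \frac{5}{16} - \frac{4}{16}\right) + 13 \cdot 5 = \left(- \frac{5}{16} - \frac{1}{4}\right) + 65 = - \frac{9}{16} + 65 = \frac{1031}{16}$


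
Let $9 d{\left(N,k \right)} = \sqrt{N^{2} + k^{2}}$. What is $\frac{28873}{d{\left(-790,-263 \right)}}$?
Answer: $\frac{259857 \sqrt{693269}}{693269} \approx 312.09$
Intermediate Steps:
$d{\left(N,k \right)} = \frac{\sqrt{N^{2} + k^{2}}}{9}$
$\frac{28873}{d{\left(-790,-263 \right)}} = \frac{28873}{\frac{1}{9} \sqrt{\left(-790\right)^{2} + \left(-263\right)^{2}}} = \frac{28873}{\frac{1}{9} \sqrt{624100 + 69169}} = \frac{28873}{\frac{1}{9} \sqrt{693269}} = 28873 \frac{9 \sqrt{693269}}{693269} = \frac{259857 \sqrt{693269}}{693269}$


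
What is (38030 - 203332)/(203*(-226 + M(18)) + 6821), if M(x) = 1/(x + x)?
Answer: 5950872/1405849 ≈ 4.2329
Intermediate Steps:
M(x) = 1/(2*x)
(38030 - 203332)/(203*(-226 + M(18)) + 6821) = (38030 - 203332)/(203*(-226 + (½)/18) + 6821) = -165302/(203*(-226 + (½)*(1/18)) + 6821) = -165302/(203*(-226 + 1/36) + 6821) = -165302/(203*(-8135/36) + 6821) = -165302/(-1651405/36 + 6821) = -165302/(-1405849/36) = -165302*(-36/1405849) = 5950872/1405849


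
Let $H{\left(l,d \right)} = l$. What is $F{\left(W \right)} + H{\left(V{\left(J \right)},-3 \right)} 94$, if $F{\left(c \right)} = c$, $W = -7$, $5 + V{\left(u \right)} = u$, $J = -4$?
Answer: $-853$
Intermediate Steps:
$V{\left(u \right)} = -5 + u$
$F{\left(W \right)} + H{\left(V{\left(J \right)},-3 \right)} 94 = -7 + \left(-5 - 4\right) 94 = -7 - 846 = -853$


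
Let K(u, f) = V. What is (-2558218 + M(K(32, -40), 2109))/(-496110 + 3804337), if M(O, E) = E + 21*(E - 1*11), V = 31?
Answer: -2512051/3308227 ≈ -0.75933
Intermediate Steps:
K(u, f) = 31
M(O, E) = -231 + 22*E (M(O, E) = E + 21*(E - 11) = E + 21*(-11 + E) = E + (-231 + 21*E) = -231 + 22*E)
(-2558218 + M(K(32, -40), 2109))/(-496110 + 3804337) = (-2558218 + (-231 + 22*2109))/(-496110 + 3804337) = (-2558218 + (-231 + 46398))/3308227 = (-2558218 + 46167)*(1/3308227) = -2512051*1/3308227 = -2512051/3308227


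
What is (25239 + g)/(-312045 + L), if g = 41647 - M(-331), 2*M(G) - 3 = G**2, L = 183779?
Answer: -6052/64133 ≈ -0.094366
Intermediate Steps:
M(G) = 3/2 + G**2/2
g = -13135 (g = 41647 - (3/2 + (1/2)*(-331)**2) = 41647 - (3/2 + (1/2)*109561) = 41647 - (3/2 + 109561/2) = 41647 - 1*54782 = 41647 - 54782 = -13135)
(25239 + g)/(-312045 + L) = (25239 - 13135)/(-312045 + 183779) = 12104/(-128266) = 12104*(-1/128266) = -6052/64133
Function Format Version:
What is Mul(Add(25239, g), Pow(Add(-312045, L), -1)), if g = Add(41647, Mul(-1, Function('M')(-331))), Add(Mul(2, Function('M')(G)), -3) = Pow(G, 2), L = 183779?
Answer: Rational(-6052, 64133) ≈ -0.094366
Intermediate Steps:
Function('M')(G) = Add(Rational(3, 2), Mul(Rational(1, 2), Pow(G, 2)))
g = -13135 (g = Add(41647, Mul(-1, Add(Rational(3, 2), Mul(Rational(1, 2), Pow(-331, 2))))) = Add(41647, Mul(-1, Add(Rational(3, 2), Mul(Rational(1, 2), 109561)))) = Add(41647, Mul(-1, Add(Rational(3, 2), Rational(109561, 2)))) = Add(41647, Mul(-1, 54782)) = Add(41647, -54782) = -13135)
Mul(Add(25239, g), Pow(Add(-312045, L), -1)) = Mul(Add(25239, -13135), Pow(Add(-312045, 183779), -1)) = Mul(12104, Pow(-128266, -1)) = Mul(12104, Rational(-1, 128266)) = Rational(-6052, 64133)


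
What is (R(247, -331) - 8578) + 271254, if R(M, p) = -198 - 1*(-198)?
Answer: 262676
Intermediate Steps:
R(M, p) = 0 (R(M, p) = -198 + 198 = 0)
(R(247, -331) - 8578) + 271254 = (0 - 8578) + 271254 = -8578 + 271254 = 262676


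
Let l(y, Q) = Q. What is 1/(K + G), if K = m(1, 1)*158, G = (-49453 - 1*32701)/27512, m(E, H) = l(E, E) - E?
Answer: -13756/41077 ≈ -0.33488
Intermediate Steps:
m(E, H) = 0 (m(E, H) = E - E = 0)
G = -41077/13756 (G = (-49453 - 32701)*(1/27512) = -82154*1/27512 = -41077/13756 ≈ -2.9861)
K = 0 (K = 0*158 = 0)
1/(K + G) = 1/(0 - 41077/13756) = 1/(-41077/13756) = -13756/41077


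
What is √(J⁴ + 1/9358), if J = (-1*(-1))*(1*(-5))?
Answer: √54732611858/9358 ≈ 25.000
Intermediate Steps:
J = -5 (J = 1*(-5) = -5)
√(J⁴ + 1/9358) = √((-5)⁴ + 1/9358) = √(625 + 1/9358) = √(5848751/9358) = √54732611858/9358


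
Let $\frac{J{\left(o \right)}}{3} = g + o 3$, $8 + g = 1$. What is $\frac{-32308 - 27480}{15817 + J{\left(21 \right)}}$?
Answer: $- \frac{59788}{15985} \approx -3.7403$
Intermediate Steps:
$g = -7$ ($g = -8 + 1 = -7$)
$J{\left(o \right)} = -21 + 9 o$ ($J{\left(o \right)} = 3 \left(-7 + o 3\right) = 3 \left(-7 + 3 o\right) = -21 + 9 o$)
$\frac{-32308 - 27480}{15817 + J{\left(21 \right)}} = \frac{-32308 - 27480}{15817 + \left(-21 + 9 \cdot 21\right)} = - \frac{59788}{15817 + \left(-21 + 189\right)} = - \frac{59788}{15817 + 168} = - \frac{59788}{15985}$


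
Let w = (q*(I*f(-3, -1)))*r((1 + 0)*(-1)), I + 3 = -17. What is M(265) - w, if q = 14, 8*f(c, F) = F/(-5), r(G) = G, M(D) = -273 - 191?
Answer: -471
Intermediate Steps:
M(D) = -464
I = -20 (I = -3 - 17 = -20)
f(c, F) = -F/40 (f(c, F) = (F/(-5))/8 = (F*(-1/5))/8 = (-F/5)/8 = -F/40)
w = 7 (w = (14*(-(-1)*(-1)/2))*((1 + 0)*(-1)) = (14*(-20*1/40))*(1*(-1)) = (14*(-1/2))*(-1) = -7*(-1) = 7)
M(265) - w = -464 - 1*7 = -464 - 7 = -471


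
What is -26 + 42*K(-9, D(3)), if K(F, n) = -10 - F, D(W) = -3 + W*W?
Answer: -68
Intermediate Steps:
D(W) = -3 + W²
-26 + 42*K(-9, D(3)) = -26 + 42*(-10 - 1*(-9)) = -26 + 42*(-10 + 9) = -26 + 42*(-1) = -26 - 42 = -68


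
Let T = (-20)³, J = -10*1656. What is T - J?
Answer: 8560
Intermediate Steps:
J = -16560
T = -8000
T - J = -8000 - 1*(-16560) = -8000 + 16560 = 8560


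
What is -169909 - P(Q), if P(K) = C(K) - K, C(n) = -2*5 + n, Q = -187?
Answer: -169899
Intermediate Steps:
C(n) = -10 + n
P(K) = -10 (P(K) = (-10 + K) - K = -10)
-169909 - P(Q) = -169909 - 1*(-10) = -169909 + 10 = -169899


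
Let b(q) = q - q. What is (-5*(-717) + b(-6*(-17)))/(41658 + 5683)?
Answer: 3585/47341 ≈ 0.075727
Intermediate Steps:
b(q) = 0
(-5*(-717) + b(-6*(-17)))/(41658 + 5683) = (-5*(-717) + 0)/(41658 + 5683) = (3585 + 0)/47341 = 3585*(1/47341) = 3585/47341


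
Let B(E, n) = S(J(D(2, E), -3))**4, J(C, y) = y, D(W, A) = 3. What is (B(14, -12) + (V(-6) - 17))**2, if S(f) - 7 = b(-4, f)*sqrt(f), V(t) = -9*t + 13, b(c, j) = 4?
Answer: 87515817 - 2095968*I*sqrt(3) ≈ 8.7516e+7 - 3.6303e+6*I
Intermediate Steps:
V(t) = 13 - 9*t
S(f) = 7 + 4*sqrt(f)
B(E, n) = (7 + 4*I*sqrt(3))**4 (B(E, n) = (7 + 4*sqrt(-3))**4 = (7 + 4*(I*sqrt(3)))**4 = (7 + 4*I*sqrt(3))**4)
(B(14, -12) + (V(-6) - 17))**2 = ((-9407 + 112*I*sqrt(3)) + ((13 - 9*(-6)) - 17))**2 = ((-9407 + 112*I*sqrt(3)) + ((13 + 54) - 17))**2 = ((-9407 + 112*I*sqrt(3)) + (67 - 17))**2 = ((-9407 + 112*I*sqrt(3)) + 50)**2 = (-9357 + 112*I*sqrt(3))**2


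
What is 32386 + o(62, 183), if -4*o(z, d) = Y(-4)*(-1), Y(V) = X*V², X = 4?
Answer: 32402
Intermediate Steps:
Y(V) = 4*V²
o(z, d) = 16 (o(z, d) = -4*(-4)²*(-1)/4 = -4*16*(-1)/4 = -16*(-1) = -¼*(-64) = 16)
32386 + o(62, 183) = 32386 + 16 = 32402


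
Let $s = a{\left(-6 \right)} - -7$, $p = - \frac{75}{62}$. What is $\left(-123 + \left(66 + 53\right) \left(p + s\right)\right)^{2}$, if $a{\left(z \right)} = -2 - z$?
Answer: $\frac{4174064449}{3844} \approx 1.0859 \cdot 10^{6}$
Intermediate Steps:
$p = - \frac{75}{62}$ ($p = \left(-75\right) \frac{1}{62} = - \frac{75}{62} \approx -1.2097$)
$s = 11$ ($s = \left(-2 - -6\right) - -7 = \left(-2 + 6\right) + 7 = 4 + 7 = 11$)
$\left(-123 + \left(66 + 53\right) \left(p + s\right)\right)^{2} = \left(-123 + \left(66 + 53\right) \left(- \frac{75}{62} + 11\right)\right)^{2} = \left(-123 + 119 \cdot \frac{607}{62}\right)^{2} = \left(-123 + \frac{72233}{62}\right)^{2} = \left(\frac{64607}{62}\right)^{2} = \frac{4174064449}{3844}$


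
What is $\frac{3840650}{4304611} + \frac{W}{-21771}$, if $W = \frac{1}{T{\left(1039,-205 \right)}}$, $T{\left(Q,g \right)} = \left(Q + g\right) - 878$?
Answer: $\frac{3679055115211}{4123490187564} \approx 0.89222$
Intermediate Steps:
$T{\left(Q,g \right)} = -878 + Q + g$
$W = - \frac{1}{44}$ ($W = \frac{1}{-878 + 1039 - 205} = \frac{1}{-44} = - \frac{1}{44} \approx -0.022727$)
$\frac{3840650}{4304611} + \frac{W}{-21771} = \frac{3840650}{4304611} - \frac{1}{44 \left(-21771\right)} = 3840650 \cdot \frac{1}{4304611} - - \frac{1}{957924} = \frac{3840650}{4304611} + \frac{1}{957924} = \frac{3679055115211}{4123490187564}$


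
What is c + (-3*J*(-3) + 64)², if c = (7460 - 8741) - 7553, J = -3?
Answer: -7465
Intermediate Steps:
c = -8834 (c = -1281 - 7553 = -8834)
c + (-3*J*(-3) + 64)² = -8834 + (-3*(-3)*(-3) + 64)² = -8834 + (9*(-3) + 64)² = -8834 + (-27 + 64)² = -8834 + 37² = -8834 + 1369 = -7465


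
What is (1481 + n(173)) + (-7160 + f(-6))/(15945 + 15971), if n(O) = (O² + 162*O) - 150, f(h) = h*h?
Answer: 473041213/7979 ≈ 59286.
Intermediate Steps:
f(h) = h²
n(O) = -150 + O² + 162*O
(1481 + n(173)) + (-7160 + f(-6))/(15945 + 15971) = (1481 + (-150 + 173² + 162*173)) + (-7160 + (-6)²)/(15945 + 15971) = (1481 + (-150 + 29929 + 28026)) + (-7160 + 36)/31916 = (1481 + 57805) - 7124*1/31916 = 59286 - 1781/7979 = 473041213/7979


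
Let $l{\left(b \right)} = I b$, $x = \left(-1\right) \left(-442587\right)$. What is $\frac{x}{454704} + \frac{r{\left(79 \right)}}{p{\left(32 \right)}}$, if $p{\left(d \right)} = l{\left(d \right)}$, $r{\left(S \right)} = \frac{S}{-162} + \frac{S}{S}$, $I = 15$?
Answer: $\frac{717777199}{736620480} \approx 0.97442$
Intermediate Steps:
$x = 442587$
$l{\left(b \right)} = 15 b$
$r{\left(S \right)} = 1 - \frac{S}{162}$ ($r{\left(S \right)} = S \left(- \frac{1}{162}\right) + 1 = - \frac{S}{162} + 1 = 1 - \frac{S}{162}$)
$p{\left(d \right)} = 15 d$
$\frac{x}{454704} + \frac{r{\left(79 \right)}}{p{\left(32 \right)}} = \frac{442587}{454704} + \frac{1 - \frac{79}{162}}{15 \cdot 32} = 442587 \cdot \frac{1}{454704} + \frac{1 - \frac{79}{162}}{480} = \frac{147529}{151568} + \frac{83}{162} \cdot \frac{1}{480} = \frac{147529}{151568} + \frac{83}{77760} = \frac{717777199}{736620480}$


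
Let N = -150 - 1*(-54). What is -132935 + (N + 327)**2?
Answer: -79574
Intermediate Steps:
N = -96 (N = -150 + 54 = -96)
-132935 + (N + 327)**2 = -132935 + (-96 + 327)**2 = -132935 + 231**2 = -132935 + 53361 = -79574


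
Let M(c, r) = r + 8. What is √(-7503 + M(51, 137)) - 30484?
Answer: -30484 + I*√7358 ≈ -30484.0 + 85.779*I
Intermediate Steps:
M(c, r) = 8 + r
√(-7503 + M(51, 137)) - 30484 = √(-7503 + (8 + 137)) - 30484 = √(-7503 + 145) - 30484 = √(-7358) - 30484 = I*√7358 - 30484 = -30484 + I*√7358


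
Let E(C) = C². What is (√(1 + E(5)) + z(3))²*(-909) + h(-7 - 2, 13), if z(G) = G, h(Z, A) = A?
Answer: -31802 - 5454*√26 ≈ -59612.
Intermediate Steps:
(√(1 + E(5)) + z(3))²*(-909) + h(-7 - 2, 13) = (√(1 + 5²) + 3)²*(-909) + 13 = (√(1 + 25) + 3)²*(-909) + 13 = (√26 + 3)²*(-909) + 13 = (3 + √26)²*(-909) + 13 = -909*(3 + √26)² + 13 = 13 - 909*(3 + √26)²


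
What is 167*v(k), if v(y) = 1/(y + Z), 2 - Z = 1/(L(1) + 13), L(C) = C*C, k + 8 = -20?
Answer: -2338/365 ≈ -6.4055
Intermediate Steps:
k = -28 (k = -8 - 20 = -28)
L(C) = C**2
Z = 27/14 (Z = 2 - 1/(1**2 + 13) = 2 - 1/(1 + 13) = 2 - 1/14 = 27/14 ≈ 1.9286)
v(y) = 1/(27/14 + y) (v(y) = 1/(y + 27/14) = 1/(27/14 + y))
167*v(k) = 167*(14/(27 + 14*(-28))) = 167*(14/(27 - 392)) = 167*(14/(-365)) = 167*(14*(-1/365)) = 167*(-14/365) = -2338/365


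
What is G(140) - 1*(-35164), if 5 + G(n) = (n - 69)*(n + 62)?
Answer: 49501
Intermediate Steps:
G(n) = -5 + (-69 + n)*(62 + n) (G(n) = -5 + (n - 69)*(n + 62) = -5 + (-69 + n)*(62 + n))
G(140) - 1*(-35164) = (-4283 + 140² - 7*140) - 1*(-35164) = (-4283 + 19600 - 980) + 35164 = 14337 + 35164 = 49501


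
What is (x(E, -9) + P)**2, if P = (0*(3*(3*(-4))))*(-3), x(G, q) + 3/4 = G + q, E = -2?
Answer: 2209/16 ≈ 138.06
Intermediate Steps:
x(G, q) = -3/4 + G + q (x(G, q) = -3/4 + (G + q) = -3/4 + G + q)
P = 0 (P = (0*(3*(-12)))*(-3) = (0*(-36))*(-3) = 0*(-3) = 0)
(x(E, -9) + P)**2 = ((-3/4 - 2 - 9) + 0)**2 = (-47/4 + 0)**2 = (-47/4)**2 = 2209/16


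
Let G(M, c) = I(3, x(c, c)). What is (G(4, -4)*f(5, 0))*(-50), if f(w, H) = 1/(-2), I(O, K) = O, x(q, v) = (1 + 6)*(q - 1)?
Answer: 75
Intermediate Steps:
x(q, v) = -7 + 7*q (x(q, v) = 7*(-1 + q) = -7 + 7*q)
f(w, H) = -½
G(M, c) = 3
(G(4, -4)*f(5, 0))*(-50) = (3*(-½))*(-50) = -3/2*(-50) = 75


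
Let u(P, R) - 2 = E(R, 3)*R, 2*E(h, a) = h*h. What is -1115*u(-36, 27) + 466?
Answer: -21950073/2 ≈ -1.0975e+7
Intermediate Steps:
E(h, a) = h**2/2 (E(h, a) = (h*h)/2 = h**2/2)
u(P, R) = 2 + R**3/2 (u(P, R) = 2 + (R**2/2)*R = 2 + R**3/2)
-1115*u(-36, 27) + 466 = -1115*(2 + (1/2)*27**3) + 466 = -1115*(2 + (1/2)*19683) + 466 = -1115*(2 + 19683/2) + 466 = -1115*19687/2 + 466 = -21951005/2 + 466 = -21950073/2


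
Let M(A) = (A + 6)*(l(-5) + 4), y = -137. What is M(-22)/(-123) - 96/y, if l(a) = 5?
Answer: 10512/5617 ≈ 1.8715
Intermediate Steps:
M(A) = 54 + 9*A (M(A) = (A + 6)*(5 + 4) = (6 + A)*9 = 54 + 9*A)
M(-22)/(-123) - 96/y = (54 + 9*(-22))/(-123) - 96/(-137) = (54 - 198)*(-1/123) - 96*(-1/137) = -144*(-1/123) + 96/137 = 48/41 + 96/137 = 10512/5617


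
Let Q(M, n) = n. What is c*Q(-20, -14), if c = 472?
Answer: -6608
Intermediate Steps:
c*Q(-20, -14) = 472*(-14) = -6608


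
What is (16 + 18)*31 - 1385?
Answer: -331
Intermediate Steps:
(16 + 18)*31 - 1385 = 34*31 - 1385 = 1054 - 1385 = -331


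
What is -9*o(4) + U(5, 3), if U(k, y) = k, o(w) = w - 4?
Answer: 5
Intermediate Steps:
o(w) = -4 + w
-9*o(4) + U(5, 3) = -9*(-4 + 4) + 5 = -9*0 + 5 = 0 + 5 = 5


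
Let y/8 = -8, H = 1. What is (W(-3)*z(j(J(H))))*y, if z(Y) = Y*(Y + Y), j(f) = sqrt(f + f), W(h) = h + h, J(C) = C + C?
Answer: 3072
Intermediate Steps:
J(C) = 2*C
W(h) = 2*h
j(f) = sqrt(2)*sqrt(f) (j(f) = sqrt(2*f) = sqrt(2)*sqrt(f))
z(Y) = 2*Y**2 (z(Y) = Y*(2*Y) = 2*Y**2)
y = -64 (y = 8*(-8) = -64)
(W(-3)*z(j(J(H))))*y = ((2*(-3))*(2*(sqrt(2)*sqrt(2*1))**2))*(-64) = -12*(sqrt(2)*sqrt(2))**2*(-64) = -12*2**2*(-64) = -12*4*(-64) = -6*8*(-64) = -48*(-64) = 3072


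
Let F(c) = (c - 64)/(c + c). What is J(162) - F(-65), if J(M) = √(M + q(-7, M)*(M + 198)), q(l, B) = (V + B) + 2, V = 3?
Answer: -129/130 + 3*√6698 ≈ 244.53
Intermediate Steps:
F(c) = (-64 + c)/(2*c) (F(c) = (-64 + c)/((2*c)) = (-64 + c)*(1/(2*c)) = (-64 + c)/(2*c))
q(l, B) = 5 + B (q(l, B) = (3 + B) + 2 = 5 + B)
J(M) = √(M + (5 + M)*(198 + M)) (J(M) = √(M + (5 + M)*(M + 198)) = √(M + (5 + M)*(198 + M)))
J(162) - F(-65) = √(990 + 162² + 204*162) - (-64 - 65)/(2*(-65)) = √(990 + 26244 + 33048) - (-1)*(-129)/(2*65) = √60282 - 1*129/130 = 3*√6698 - 129/130 = -129/130 + 3*√6698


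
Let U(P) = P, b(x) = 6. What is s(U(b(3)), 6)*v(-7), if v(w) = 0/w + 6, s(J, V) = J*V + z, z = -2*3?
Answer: 180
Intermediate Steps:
z = -6
s(J, V) = -6 + J*V (s(J, V) = J*V - 6 = -6 + J*V)
v(w) = 6 (v(w) = 0 + 6 = 6)
s(U(b(3)), 6)*v(-7) = (-6 + 6*6)*6 = (-6 + 36)*6 = 30*6 = 180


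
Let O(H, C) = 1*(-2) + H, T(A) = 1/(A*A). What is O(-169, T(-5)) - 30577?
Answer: -30748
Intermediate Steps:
T(A) = A⁻²
O(H, C) = -2 + H
O(-169, T(-5)) - 30577 = (-2 - 169) - 30577 = -171 - 30577 = -30748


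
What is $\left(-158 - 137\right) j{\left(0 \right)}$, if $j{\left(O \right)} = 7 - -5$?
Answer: $-3540$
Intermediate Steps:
$j{\left(O \right)} = 12$ ($j{\left(O \right)} = 7 + 5 = 12$)
$\left(-158 - 137\right) j{\left(0 \right)} = \left(-158 - 137\right) 12 = \left(-295\right) 12 = -3540$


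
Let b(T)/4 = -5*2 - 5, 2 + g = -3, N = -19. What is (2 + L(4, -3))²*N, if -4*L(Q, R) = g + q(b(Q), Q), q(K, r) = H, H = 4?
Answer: -1539/16 ≈ -96.188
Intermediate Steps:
g = -5 (g = -2 - 3 = -5)
b(T) = -60 (b(T) = 4*(-5*2 - 5) = 4*(-10 - 5) = 4*(-15) = -60)
q(K, r) = 4
L(Q, R) = ¼ (L(Q, R) = -(-5 + 4)/4 = -¼*(-1) = ¼)
(2 + L(4, -3))²*N = (2 + ¼)²*(-19) = (9/4)²*(-19) = (81/16)*(-19) = -1539/16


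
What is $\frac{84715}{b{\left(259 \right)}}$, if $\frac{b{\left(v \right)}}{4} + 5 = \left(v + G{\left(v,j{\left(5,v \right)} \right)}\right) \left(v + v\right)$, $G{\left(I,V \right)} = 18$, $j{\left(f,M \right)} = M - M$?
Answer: $\frac{84715}{573924} \approx 0.14761$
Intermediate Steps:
$j{\left(f,M \right)} = 0$
$b{\left(v \right)} = -20 + 8 v \left(18 + v\right)$ ($b{\left(v \right)} = -20 + 4 \left(v + 18\right) \left(v + v\right) = -20 + 4 \left(18 + v\right) 2 v = -20 + 4 \cdot 2 v \left(18 + v\right) = -20 + 8 v \left(18 + v\right)$)
$\frac{84715}{b{\left(259 \right)}} = \frac{84715}{-20 + 8 \cdot 259^{2} + 144 \cdot 259} = \frac{84715}{-20 + 8 \cdot 67081 + 37296} = \frac{84715}{-20 + 536648 + 37296} = \frac{84715}{573924}$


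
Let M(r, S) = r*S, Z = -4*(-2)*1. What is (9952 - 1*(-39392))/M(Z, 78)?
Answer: 1028/13 ≈ 79.077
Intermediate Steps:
Z = 8 (Z = 8*1 = 8)
M(r, S) = S*r
(9952 - 1*(-39392))/M(Z, 78) = (9952 - 1*(-39392))/((78*8)) = (9952 + 39392)/624 = 49344*(1/624) = 1028/13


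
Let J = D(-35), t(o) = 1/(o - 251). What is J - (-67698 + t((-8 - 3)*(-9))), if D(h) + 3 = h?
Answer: 10284321/152 ≈ 67660.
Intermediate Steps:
D(h) = -3 + h
t(o) = 1/(-251 + o)
J = -38 (J = -3 - 35 = -38)
J - (-67698 + t((-8 - 3)*(-9))) = -38 - (-67698 + 1/(-251 + (-8 - 3)*(-9))) = -38 - (-67698 + 1/(-251 - 11*(-9))) = -38 - (-67698 + 1/(-251 + 99)) = -38 - (-67698 + 1/(-152)) = -38 - (-67698 - 1/152) = -38 - 1*(-10290097/152) = -38 + 10290097/152 = 10284321/152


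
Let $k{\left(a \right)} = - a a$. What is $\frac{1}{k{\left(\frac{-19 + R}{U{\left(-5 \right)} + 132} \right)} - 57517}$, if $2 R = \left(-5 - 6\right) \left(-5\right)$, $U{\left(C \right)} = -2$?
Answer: $- \frac{67600}{3888149489} \approx -1.7386 \cdot 10^{-5}$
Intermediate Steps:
$R = \frac{55}{2}$ ($R = \frac{\left(-5 - 6\right) \left(-5\right)}{2} = \frac{\left(-11\right) \left(-5\right)}{2} = \frac{1}{2} \cdot 55 = \frac{55}{2} \approx 27.5$)
$k{\left(a \right)} = - a^{2}$
$\frac{1}{k{\left(\frac{-19 + R}{U{\left(-5 \right)} + 132} \right)} - 57517} = \frac{1}{- \left(\frac{-19 + \frac{55}{2}}{-2 + 132}\right)^{2} - 57517} = \frac{1}{- \left(\frac{17}{2 \cdot 130}\right)^{2} - 57517} = \frac{1}{- \left(\frac{17}{2} \cdot \frac{1}{130}\right)^{2} - 57517} = \frac{1}{- \left(\frac{17}{260}\right)^{2} - 57517} = \frac{1}{\left(-1\right) \frac{289}{67600} - 57517} = \frac{1}{- \frac{289}{67600} - 57517} = \frac{1}{- \frac{3888149489}{67600}} = - \frac{67600}{3888149489}$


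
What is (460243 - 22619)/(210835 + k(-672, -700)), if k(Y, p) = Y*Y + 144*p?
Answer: 437624/561619 ≈ 0.77922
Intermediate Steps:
k(Y, p) = Y**2 + 144*p
(460243 - 22619)/(210835 + k(-672, -700)) = (460243 - 22619)/(210835 + ((-672)**2 + 144*(-700))) = 437624/(210835 + (451584 - 100800)) = 437624/(210835 + 350784) = 437624/561619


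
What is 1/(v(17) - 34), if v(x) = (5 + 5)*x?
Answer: 1/136 ≈ 0.0073529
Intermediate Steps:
v(x) = 10*x
1/(v(17) - 34) = 1/(10*17 - 34) = 1/(170 - 34) = 1/136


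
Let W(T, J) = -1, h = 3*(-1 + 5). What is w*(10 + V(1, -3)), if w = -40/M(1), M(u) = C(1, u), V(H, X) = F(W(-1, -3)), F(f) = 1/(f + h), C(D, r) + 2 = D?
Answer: 4440/11 ≈ 403.64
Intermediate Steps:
C(D, r) = -2 + D
h = 12 (h = 3*4 = 12)
F(f) = 1/(12 + f) (F(f) = 1/(f + 12) = 1/(12 + f))
V(H, X) = 1/11 (V(H, X) = 1/(12 - 1) = 1/11)
M(u) = -1 (M(u) = -2 + 1 = -1)
w = 40 (w = -40/(-1) = -40*(-1) = 40)
w*(10 + V(1, -3)) = 40*(10 + 1/11) = 40*(111/11) = 4440/11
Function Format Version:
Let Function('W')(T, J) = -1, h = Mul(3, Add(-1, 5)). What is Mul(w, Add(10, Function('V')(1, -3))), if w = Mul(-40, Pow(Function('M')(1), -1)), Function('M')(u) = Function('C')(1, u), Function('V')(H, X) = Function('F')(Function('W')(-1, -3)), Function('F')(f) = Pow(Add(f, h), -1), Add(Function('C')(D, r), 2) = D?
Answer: Rational(4440, 11) ≈ 403.64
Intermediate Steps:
Function('C')(D, r) = Add(-2, D)
h = 12 (h = Mul(3, 4) = 12)
Function('F')(f) = Pow(Add(12, f), -1) (Function('F')(f) = Pow(Add(f, 12), -1) = Pow(Add(12, f), -1))
Function('V')(H, X) = Rational(1, 11) (Function('V')(H, X) = Pow(Add(12, -1), -1) = Pow(11, -1) = Rational(1, 11))
Function('M')(u) = -1 (Function('M')(u) = Add(-2, 1) = -1)
w = 40 (w = Mul(-40, Pow(-1, -1)) = Mul(-40, -1) = 40)
Mul(w, Add(10, Function('V')(1, -3))) = Mul(40, Add(10, Rational(1, 11))) = Mul(40, Rational(111, 11)) = Rational(4440, 11)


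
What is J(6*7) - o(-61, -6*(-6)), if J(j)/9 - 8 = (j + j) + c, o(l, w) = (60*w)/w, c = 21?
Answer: 957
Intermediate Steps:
o(l, w) = 60
J(j) = 261 + 18*j (J(j) = 72 + 9*((j + j) + 21) = 72 + 9*(2*j + 21) = 72 + 9*(21 + 2*j) = 72 + (189 + 18*j) = 261 + 18*j)
J(6*7) - o(-61, -6*(-6)) = (261 + 18*(6*7)) - 1*60 = (261 + 18*42) - 60 = (261 + 756) - 60 = 1017 - 60 = 957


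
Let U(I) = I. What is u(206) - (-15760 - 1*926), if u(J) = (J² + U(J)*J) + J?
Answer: 101764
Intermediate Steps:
u(J) = J + 2*J² (u(J) = (J² + J*J) + J = (J² + J²) + J = 2*J² + J = J + 2*J²)
u(206) - (-15760 - 1*926) = 206*(1 + 2*206) - (-15760 - 1*926) = 206*(1 + 412) - (-15760 - 926) = 206*413 - 1*(-16686) = 85078 + 16686 = 101764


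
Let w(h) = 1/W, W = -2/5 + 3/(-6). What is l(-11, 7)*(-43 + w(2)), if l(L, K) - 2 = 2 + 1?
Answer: -1985/9 ≈ -220.56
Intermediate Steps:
l(L, K) = 5 (l(L, K) = 2 + (2 + 1) = 2 + 3 = 5)
W = -9/10 (W = -2*⅕ + 3*(-⅙) = -⅖ - ½ = -9/10 ≈ -0.90000)
w(h) = -10/9 (w(h) = 1/(-9/10) = -10/9)
l(-11, 7)*(-43 + w(2)) = 5*(-43 - 10/9) = 5*(-397/9) = -1985/9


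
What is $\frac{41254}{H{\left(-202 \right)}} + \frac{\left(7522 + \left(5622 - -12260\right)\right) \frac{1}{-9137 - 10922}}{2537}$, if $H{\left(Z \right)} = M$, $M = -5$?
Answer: $- \frac{2099403109502}{254448415} \approx -8250.8$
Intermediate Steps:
$H{\left(Z \right)} = -5$
$\frac{41254}{H{\left(-202 \right)}} + \frac{\left(7522 + \left(5622 - -12260\right)\right) \frac{1}{-9137 - 10922}}{2537} = \frac{41254}{-5} + \frac{\left(7522 + \left(5622 - -12260\right)\right) \frac{1}{-9137 - 10922}}{2537} = 41254 \left(- \frac{1}{5}\right) + \frac{7522 + \left(5622 + 12260\right)}{-20059} \cdot \frac{1}{2537} = - \frac{41254}{5} + \left(7522 + 17882\right) \left(- \frac{1}{20059}\right) \frac{1}{2537} = - \frac{41254}{5} + 25404 \left(- \frac{1}{20059}\right) \frac{1}{2537} = - \frac{41254}{5} - \frac{25404}{50889683} = - \frac{2099403109502}{254448415}$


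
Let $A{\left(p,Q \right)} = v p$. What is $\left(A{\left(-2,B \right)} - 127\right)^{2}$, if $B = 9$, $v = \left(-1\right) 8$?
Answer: $12321$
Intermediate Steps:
$v = -8$
$A{\left(p,Q \right)} = - 8 p$
$\left(A{\left(-2,B \right)} - 127\right)^{2} = \left(\left(-8\right) \left(-2\right) - 127\right)^{2} = \left(16 - 127\right)^{2} = \left(-111\right)^{2} = 12321$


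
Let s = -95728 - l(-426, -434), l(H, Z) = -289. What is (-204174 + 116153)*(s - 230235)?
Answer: 28666151154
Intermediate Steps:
s = -95439 (s = -95728 - 1*(-289) = -95728 + 289 = -95439)
(-204174 + 116153)*(s - 230235) = (-204174 + 116153)*(-95439 - 230235) = -88021*(-325674) = 28666151154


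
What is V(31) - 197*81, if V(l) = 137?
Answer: -15820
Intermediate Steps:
V(31) - 197*81 = 137 - 197*81 = 137 - 15957 = -15820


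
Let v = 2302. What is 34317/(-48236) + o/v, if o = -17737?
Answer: -15073543/1790956 ≈ -8.4165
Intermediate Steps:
34317/(-48236) + o/v = 34317/(-48236) - 17737/2302 = 34317*(-1/48236) - 17737*1/2302 = -1107/1556 - 17737/2302 = -15073543/1790956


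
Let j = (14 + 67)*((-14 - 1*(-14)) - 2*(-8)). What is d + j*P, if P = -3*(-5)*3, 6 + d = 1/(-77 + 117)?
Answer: 2332561/40 ≈ 58314.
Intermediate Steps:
d = -239/40 (d = -6 + 1/(-77 + 117) = -6 + 1/40 = -239/40 ≈ -5.9750)
P = 45 (P = 15*3 = 45)
j = 1296 (j = 81*((-14 + 14) + 16) = 81*(0 + 16) = 81*16 = 1296)
d + j*P = -239/40 + 1296*45 = -239/40 + 58320 = 2332561/40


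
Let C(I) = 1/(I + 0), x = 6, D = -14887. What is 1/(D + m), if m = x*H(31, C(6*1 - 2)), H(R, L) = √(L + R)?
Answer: -14887/221621644 - 15*√5/221621644 ≈ -6.7324e-5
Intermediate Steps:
C(I) = 1/I
m = 15*√5 (m = 6*√(1/(6*1 - 2) + 31) = 6*√(1/(6 - 2) + 31) = 6*√(1/4 + 31) = 6*√(¼ + 31) = 6*√(125/4) = 6*(5*√5/2) = 15*√5 ≈ 33.541)
1/(D + m) = 1/(-14887 + 15*√5)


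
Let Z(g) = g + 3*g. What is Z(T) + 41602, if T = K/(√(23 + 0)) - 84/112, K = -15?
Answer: 41599 - 60*√23/23 ≈ 41587.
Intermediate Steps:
T = -¾ - 15*√23/23 (T = -15/√(23 + 0) - 84/112 = -15*√23/23 - 84*1/112 = -15*√23/23 - ¾ = -¾ - 15*√23/23 ≈ -3.8777)
Z(g) = 4*g
Z(T) + 41602 = 4*(-¾ - 15*√23/23) + 41602 = (-3 - 60*√23/23) + 41602 = 41599 - 60*√23/23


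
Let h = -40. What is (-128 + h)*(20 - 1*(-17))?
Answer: -6216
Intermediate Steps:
(-128 + h)*(20 - 1*(-17)) = (-128 - 40)*(20 - 1*(-17)) = -168*(20 + 17) = -168*37 = -6216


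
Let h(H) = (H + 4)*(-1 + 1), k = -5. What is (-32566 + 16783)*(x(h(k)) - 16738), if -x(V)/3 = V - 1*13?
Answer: 263560317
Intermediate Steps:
h(H) = 0 (h(H) = (4 + H)*0 = 0)
x(V) = 39 - 3*V (x(V) = -3*(V - 1*13) = -3*(V - 13) = -3*(-13 + V) = 39 - 3*V)
(-32566 + 16783)*(x(h(k)) - 16738) = (-32566 + 16783)*((39 - 3*0) - 16738) = -15783*((39 + 0) - 16738) = -15783*(39 - 16738) = -15783*(-16699) = 263560317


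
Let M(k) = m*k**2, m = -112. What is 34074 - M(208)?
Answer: 4879642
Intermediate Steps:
M(k) = -112*k**2
34074 - M(208) = 34074 - (-112)*208**2 = 34074 - (-112)*43264 = 34074 - 1*(-4845568) = 34074 + 4845568 = 4879642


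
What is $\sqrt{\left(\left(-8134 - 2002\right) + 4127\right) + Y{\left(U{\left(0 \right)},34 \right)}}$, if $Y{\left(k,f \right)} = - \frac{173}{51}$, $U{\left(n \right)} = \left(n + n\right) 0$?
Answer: $\frac{2 i \sqrt{3909558}}{51} \approx 77.54 i$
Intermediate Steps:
$U{\left(n \right)} = 0$ ($U{\left(n \right)} = 2 n 0 = 0$)
$Y{\left(k,f \right)} = - \frac{173}{51}$ ($Y{\left(k,f \right)} = \left(-173\right) \frac{1}{51} = - \frac{173}{51}$)
$\sqrt{\left(\left(-8134 - 2002\right) + 4127\right) + Y{\left(U{\left(0 \right)},34 \right)}} = \sqrt{\left(\left(-8134 - 2002\right) + 4127\right) - \frac{173}{51}} = \sqrt{\left(-10136 + 4127\right) - \frac{173}{51}} = \sqrt{-6009 - \frac{173}{51}} = \sqrt{- \frac{306632}{51}} = \frac{2 i \sqrt{3909558}}{51}$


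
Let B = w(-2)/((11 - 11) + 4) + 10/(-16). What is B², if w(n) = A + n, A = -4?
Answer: 289/64 ≈ 4.5156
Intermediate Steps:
w(n) = -4 + n
B = -17/8 (B = (-4 - 2)/((11 - 11) + 4) + 10/(-16) = -6/(0 + 4) + 10*(-1/16) = -6/4 - 5/8 = -6*¼ - 5/8 = -3/2 - 5/8 = -17/8 ≈ -2.1250)
B² = (-17/8)² = 289/64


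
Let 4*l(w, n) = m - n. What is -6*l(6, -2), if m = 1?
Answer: -9/2 ≈ -4.5000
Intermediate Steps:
l(w, n) = ¼ - n/4 (l(w, n) = (1 - n)/4 = ¼ - n/4)
-6*l(6, -2) = -6*(¼ - ¼*(-2)) = -6*(¼ + ½) = -6*¾ = -9/2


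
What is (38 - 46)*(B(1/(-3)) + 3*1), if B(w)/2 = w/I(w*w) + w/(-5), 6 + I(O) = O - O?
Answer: -1168/45 ≈ -25.956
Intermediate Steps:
I(O) = -6 (I(O) = -6 + (O - O) = -6 + 0 = -6)
B(w) = -11*w/15 (B(w) = 2*(w/(-6) + w/(-5)) = 2*(w*(-⅙) + w*(-⅕)) = 2*(-w/6 - w/5) = 2*(-11*w/30) = -11*w/15)
(38 - 46)*(B(1/(-3)) + 3*1) = (38 - 46)*(-11/15/(-3) + 3*1) = -8*(-11/15*(-⅓) + 3) = -8*(11/45 + 3) = -8*146/45 = -1168/45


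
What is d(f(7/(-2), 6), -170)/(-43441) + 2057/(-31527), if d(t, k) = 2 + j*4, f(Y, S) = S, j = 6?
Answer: -90177839/1369564407 ≈ -0.065844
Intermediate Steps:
d(t, k) = 26 (d(t, k) = 2 + 6*4 = 2 + 24 = 26)
d(f(7/(-2), 6), -170)/(-43441) + 2057/(-31527) = 26/(-43441) + 2057/(-31527) = 26*(-1/43441) + 2057*(-1/31527) = -26/43441 - 2057/31527 = -90177839/1369564407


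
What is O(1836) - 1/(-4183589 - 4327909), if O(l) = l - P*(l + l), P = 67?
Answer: -2078405673623/8511498 ≈ -2.4419e+5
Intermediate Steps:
O(l) = -133*l (O(l) = l - 67*(l + l) = l - 67*2*l = l - 134*l = -133*l)
O(1836) - 1/(-4183589 - 4327909) = -133*1836 - 1/(-4183589 - 4327909) = -244188 - 1/(-8511498) = -244188 - 1*(-1/8511498) = -244188 + 1/8511498 = -2078405673623/8511498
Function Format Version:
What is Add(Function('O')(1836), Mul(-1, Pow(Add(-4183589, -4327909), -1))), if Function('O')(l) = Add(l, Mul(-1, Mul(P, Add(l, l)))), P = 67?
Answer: Rational(-2078405673623, 8511498) ≈ -2.4419e+5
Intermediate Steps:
Function('O')(l) = Mul(-133, l) (Function('O')(l) = Add(l, Mul(-1, Mul(67, Add(l, l)))) = Add(l, Mul(-1, Mul(67, Mul(2, l)))) = Add(l, Mul(-1, Mul(134, l))) = Add(l, Mul(-134, l)) = Mul(-133, l))
Add(Function('O')(1836), Mul(-1, Pow(Add(-4183589, -4327909), -1))) = Add(Mul(-133, 1836), Mul(-1, Pow(Add(-4183589, -4327909), -1))) = Add(-244188, Mul(-1, Pow(-8511498, -1))) = Add(-244188, Mul(-1, Rational(-1, 8511498))) = Add(-244188, Rational(1, 8511498)) = Rational(-2078405673623, 8511498)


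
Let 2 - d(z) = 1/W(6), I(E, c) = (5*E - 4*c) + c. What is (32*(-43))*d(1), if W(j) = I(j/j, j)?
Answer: -37152/13 ≈ -2857.8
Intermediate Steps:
I(E, c) = -3*c + 5*E (I(E, c) = (-4*c + 5*E) + c = -3*c + 5*E)
W(j) = 5 - 3*j (W(j) = -3*j + 5*(j/j) = -3*j + 5*1 = -3*j + 5 = 5 - 3*j)
d(z) = 27/13 (d(z) = 2 - 1/(5 - 3*6) = 2 - 1/(5 - 18) = 2 - 1/(-13) = 2 - 1*(-1/13) = 2 + 1/13 = 27/13)
(32*(-43))*d(1) = (32*(-43))*(27/13) = -1376*27/13 = -37152/13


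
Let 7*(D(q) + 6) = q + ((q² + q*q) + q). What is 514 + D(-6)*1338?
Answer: 27682/7 ≈ 3954.6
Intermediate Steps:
D(q) = -6 + 2*q/7 + 2*q²/7 (D(q) = -6 + (q + ((q² + q*q) + q))/7 = -6 + (q + ((q² + q²) + q))/7 = -6 + (q + (2*q² + q))/7 = -6 + (q + (q + 2*q²))/7 = -6 + (2*q + 2*q²)/7 = -6 + (2*q/7 + 2*q²/7) = -6 + 2*q/7 + 2*q²/7)
514 + D(-6)*1338 = 514 + (-6 + (2/7)*(-6) + (2/7)*(-6)²)*1338 = 514 + (-6 - 12/7 + (2/7)*36)*1338 = 514 + (-6 - 12/7 + 72/7)*1338 = 514 + (18/7)*1338 = 514 + 24084/7 = 27682/7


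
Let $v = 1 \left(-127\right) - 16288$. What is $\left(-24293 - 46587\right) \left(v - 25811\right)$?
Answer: $2992978880$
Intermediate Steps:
$v = -16415$ ($v = -127 - 16288 = -16415$)
$\left(-24293 - 46587\right) \left(v - 25811\right) = \left(-24293 - 46587\right) \left(-16415 - 25811\right) = \left(-70880\right) \left(-42226\right) = 2992978880$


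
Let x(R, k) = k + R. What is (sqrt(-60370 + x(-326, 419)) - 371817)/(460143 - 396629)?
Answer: -371817/63514 + I*sqrt(60277)/63514 ≈ -5.8541 + 0.0038655*I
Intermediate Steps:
x(R, k) = R + k
(sqrt(-60370 + x(-326, 419)) - 371817)/(460143 - 396629) = (sqrt(-60370 + (-326 + 419)) - 371817)/(460143 - 396629) = (sqrt(-60370 + 93) - 371817)/63514 = (sqrt(-60277) - 371817)*(1/63514) = (I*sqrt(60277) - 371817)*(1/63514) = (-371817 + I*sqrt(60277))*(1/63514) = -371817/63514 + I*sqrt(60277)/63514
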